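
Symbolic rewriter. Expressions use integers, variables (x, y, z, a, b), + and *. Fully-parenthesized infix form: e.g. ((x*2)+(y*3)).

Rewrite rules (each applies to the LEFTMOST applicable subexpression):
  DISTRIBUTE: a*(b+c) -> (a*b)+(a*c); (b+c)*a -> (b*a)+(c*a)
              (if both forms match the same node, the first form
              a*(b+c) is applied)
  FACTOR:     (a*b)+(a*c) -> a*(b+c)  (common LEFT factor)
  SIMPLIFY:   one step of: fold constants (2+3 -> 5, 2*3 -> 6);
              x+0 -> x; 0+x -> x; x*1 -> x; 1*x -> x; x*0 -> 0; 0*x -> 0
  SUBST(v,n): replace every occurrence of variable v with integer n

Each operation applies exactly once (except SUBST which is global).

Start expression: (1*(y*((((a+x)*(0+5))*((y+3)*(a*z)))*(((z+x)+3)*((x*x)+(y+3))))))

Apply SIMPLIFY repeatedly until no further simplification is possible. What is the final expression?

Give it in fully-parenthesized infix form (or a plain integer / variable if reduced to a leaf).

Start: (1*(y*((((a+x)*(0+5))*((y+3)*(a*z)))*(((z+x)+3)*((x*x)+(y+3))))))
Step 1: at root: (1*(y*((((a+x)*(0+5))*((y+3)*(a*z)))*(((z+x)+3)*((x*x)+(y+3)))))) -> (y*((((a+x)*(0+5))*((y+3)*(a*z)))*(((z+x)+3)*((x*x)+(y+3))))); overall: (1*(y*((((a+x)*(0+5))*((y+3)*(a*z)))*(((z+x)+3)*((x*x)+(y+3)))))) -> (y*((((a+x)*(0+5))*((y+3)*(a*z)))*(((z+x)+3)*((x*x)+(y+3)))))
Step 2: at RLLR: (0+5) -> 5; overall: (y*((((a+x)*(0+5))*((y+3)*(a*z)))*(((z+x)+3)*((x*x)+(y+3))))) -> (y*((((a+x)*5)*((y+3)*(a*z)))*(((z+x)+3)*((x*x)+(y+3)))))
Fixed point: (y*((((a+x)*5)*((y+3)*(a*z)))*(((z+x)+3)*((x*x)+(y+3)))))

Answer: (y*((((a+x)*5)*((y+3)*(a*z)))*(((z+x)+3)*((x*x)+(y+3)))))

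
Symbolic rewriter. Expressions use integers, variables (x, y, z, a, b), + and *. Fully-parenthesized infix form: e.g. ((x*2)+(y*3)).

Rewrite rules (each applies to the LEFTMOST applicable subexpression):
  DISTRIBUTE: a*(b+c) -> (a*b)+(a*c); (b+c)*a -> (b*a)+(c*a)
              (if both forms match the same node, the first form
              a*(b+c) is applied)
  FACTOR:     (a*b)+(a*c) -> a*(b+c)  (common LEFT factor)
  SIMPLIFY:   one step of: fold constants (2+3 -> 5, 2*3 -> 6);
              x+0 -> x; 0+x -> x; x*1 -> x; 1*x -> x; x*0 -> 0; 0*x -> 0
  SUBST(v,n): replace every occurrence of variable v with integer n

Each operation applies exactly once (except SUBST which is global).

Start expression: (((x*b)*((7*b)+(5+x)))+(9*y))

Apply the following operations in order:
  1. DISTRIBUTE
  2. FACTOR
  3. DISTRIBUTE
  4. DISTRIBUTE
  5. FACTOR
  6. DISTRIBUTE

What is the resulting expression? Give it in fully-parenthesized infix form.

Answer: ((((x*b)*(7*b))+(((x*b)*5)+((x*b)*x)))+(9*y))

Derivation:
Start: (((x*b)*((7*b)+(5+x)))+(9*y))
Apply DISTRIBUTE at L (target: ((x*b)*((7*b)+(5+x)))): (((x*b)*((7*b)+(5+x)))+(9*y)) -> ((((x*b)*(7*b))+((x*b)*(5+x)))+(9*y))
Apply FACTOR at L (target: (((x*b)*(7*b))+((x*b)*(5+x)))): ((((x*b)*(7*b))+((x*b)*(5+x)))+(9*y)) -> (((x*b)*((7*b)+(5+x)))+(9*y))
Apply DISTRIBUTE at L (target: ((x*b)*((7*b)+(5+x)))): (((x*b)*((7*b)+(5+x)))+(9*y)) -> ((((x*b)*(7*b))+((x*b)*(5+x)))+(9*y))
Apply DISTRIBUTE at LR (target: ((x*b)*(5+x))): ((((x*b)*(7*b))+((x*b)*(5+x)))+(9*y)) -> ((((x*b)*(7*b))+(((x*b)*5)+((x*b)*x)))+(9*y))
Apply FACTOR at LR (target: (((x*b)*5)+((x*b)*x))): ((((x*b)*(7*b))+(((x*b)*5)+((x*b)*x)))+(9*y)) -> ((((x*b)*(7*b))+((x*b)*(5+x)))+(9*y))
Apply DISTRIBUTE at LR (target: ((x*b)*(5+x))): ((((x*b)*(7*b))+((x*b)*(5+x)))+(9*y)) -> ((((x*b)*(7*b))+(((x*b)*5)+((x*b)*x)))+(9*y))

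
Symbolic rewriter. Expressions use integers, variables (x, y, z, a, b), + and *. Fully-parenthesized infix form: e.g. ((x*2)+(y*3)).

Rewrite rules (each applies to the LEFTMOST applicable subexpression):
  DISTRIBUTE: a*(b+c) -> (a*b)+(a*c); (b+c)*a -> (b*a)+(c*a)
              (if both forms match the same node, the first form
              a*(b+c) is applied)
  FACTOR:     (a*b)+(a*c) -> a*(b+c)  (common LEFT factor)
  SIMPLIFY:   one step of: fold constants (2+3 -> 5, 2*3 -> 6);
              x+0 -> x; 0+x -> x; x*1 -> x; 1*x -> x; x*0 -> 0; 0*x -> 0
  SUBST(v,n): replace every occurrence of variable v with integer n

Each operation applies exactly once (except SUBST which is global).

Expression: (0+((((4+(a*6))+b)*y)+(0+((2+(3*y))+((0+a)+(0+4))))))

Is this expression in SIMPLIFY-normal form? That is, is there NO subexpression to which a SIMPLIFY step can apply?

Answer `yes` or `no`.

Answer: no

Derivation:
Expression: (0+((((4+(a*6))+b)*y)+(0+((2+(3*y))+((0+a)+(0+4))))))
Scanning for simplifiable subexpressions (pre-order)...
  at root: (0+((((4+(a*6))+b)*y)+(0+((2+(3*y))+((0+a)+(0+4)))))) (SIMPLIFIABLE)
  at R: ((((4+(a*6))+b)*y)+(0+((2+(3*y))+((0+a)+(0+4))))) (not simplifiable)
  at RL: (((4+(a*6))+b)*y) (not simplifiable)
  at RLL: ((4+(a*6))+b) (not simplifiable)
  at RLLL: (4+(a*6)) (not simplifiable)
  at RLLLR: (a*6) (not simplifiable)
  at RR: (0+((2+(3*y))+((0+a)+(0+4)))) (SIMPLIFIABLE)
  at RRR: ((2+(3*y))+((0+a)+(0+4))) (not simplifiable)
  at RRRL: (2+(3*y)) (not simplifiable)
  at RRRLR: (3*y) (not simplifiable)
  at RRRR: ((0+a)+(0+4)) (not simplifiable)
  at RRRRL: (0+a) (SIMPLIFIABLE)
  at RRRRR: (0+4) (SIMPLIFIABLE)
Found simplifiable subexpr at path root: (0+((((4+(a*6))+b)*y)+(0+((2+(3*y))+((0+a)+(0+4))))))
One SIMPLIFY step would give: ((((4+(a*6))+b)*y)+(0+((2+(3*y))+((0+a)+(0+4)))))
-> NOT in normal form.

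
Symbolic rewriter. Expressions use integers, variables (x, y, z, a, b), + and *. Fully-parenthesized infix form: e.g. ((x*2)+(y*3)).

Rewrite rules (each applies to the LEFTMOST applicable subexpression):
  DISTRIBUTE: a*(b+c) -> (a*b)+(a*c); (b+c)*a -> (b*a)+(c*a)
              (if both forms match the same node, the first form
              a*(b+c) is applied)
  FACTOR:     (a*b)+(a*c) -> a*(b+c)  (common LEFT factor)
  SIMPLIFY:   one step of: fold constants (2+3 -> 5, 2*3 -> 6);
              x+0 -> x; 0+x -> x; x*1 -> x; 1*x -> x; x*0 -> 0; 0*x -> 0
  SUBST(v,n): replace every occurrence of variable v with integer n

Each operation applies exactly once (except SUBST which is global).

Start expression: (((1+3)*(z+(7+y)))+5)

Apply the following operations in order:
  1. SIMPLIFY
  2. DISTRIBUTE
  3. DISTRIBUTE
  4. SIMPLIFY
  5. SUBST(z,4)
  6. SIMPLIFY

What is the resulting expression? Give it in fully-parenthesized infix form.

Answer: ((16+(28+(4*y)))+5)

Derivation:
Start: (((1+3)*(z+(7+y)))+5)
Apply SIMPLIFY at LL (target: (1+3)): (((1+3)*(z+(7+y)))+5) -> ((4*(z+(7+y)))+5)
Apply DISTRIBUTE at L (target: (4*(z+(7+y)))): ((4*(z+(7+y)))+5) -> (((4*z)+(4*(7+y)))+5)
Apply DISTRIBUTE at LR (target: (4*(7+y))): (((4*z)+(4*(7+y)))+5) -> (((4*z)+((4*7)+(4*y)))+5)
Apply SIMPLIFY at LRL (target: (4*7)): (((4*z)+((4*7)+(4*y)))+5) -> (((4*z)+(28+(4*y)))+5)
Apply SUBST(z,4): (((4*z)+(28+(4*y)))+5) -> (((4*4)+(28+(4*y)))+5)
Apply SIMPLIFY at LL (target: (4*4)): (((4*4)+(28+(4*y)))+5) -> ((16+(28+(4*y)))+5)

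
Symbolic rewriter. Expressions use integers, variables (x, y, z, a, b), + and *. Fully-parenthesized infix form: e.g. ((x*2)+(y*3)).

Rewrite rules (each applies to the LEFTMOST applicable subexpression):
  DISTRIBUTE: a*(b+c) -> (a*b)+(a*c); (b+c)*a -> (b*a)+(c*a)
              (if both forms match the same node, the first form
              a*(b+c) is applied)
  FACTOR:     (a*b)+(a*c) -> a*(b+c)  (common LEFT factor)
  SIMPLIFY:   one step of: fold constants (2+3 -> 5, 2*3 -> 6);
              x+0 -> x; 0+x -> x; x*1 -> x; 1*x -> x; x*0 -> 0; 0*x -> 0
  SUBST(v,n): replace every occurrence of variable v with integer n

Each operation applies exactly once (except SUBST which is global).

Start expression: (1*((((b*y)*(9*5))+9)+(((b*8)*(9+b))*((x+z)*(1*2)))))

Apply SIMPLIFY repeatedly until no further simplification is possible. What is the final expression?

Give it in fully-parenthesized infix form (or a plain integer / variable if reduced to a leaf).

Start: (1*((((b*y)*(9*5))+9)+(((b*8)*(9+b))*((x+z)*(1*2)))))
Step 1: at root: (1*((((b*y)*(9*5))+9)+(((b*8)*(9+b))*((x+z)*(1*2))))) -> ((((b*y)*(9*5))+9)+(((b*8)*(9+b))*((x+z)*(1*2)))); overall: (1*((((b*y)*(9*5))+9)+(((b*8)*(9+b))*((x+z)*(1*2))))) -> ((((b*y)*(9*5))+9)+(((b*8)*(9+b))*((x+z)*(1*2))))
Step 2: at LLR: (9*5) -> 45; overall: ((((b*y)*(9*5))+9)+(((b*8)*(9+b))*((x+z)*(1*2)))) -> ((((b*y)*45)+9)+(((b*8)*(9+b))*((x+z)*(1*2))))
Step 3: at RRR: (1*2) -> 2; overall: ((((b*y)*45)+9)+(((b*8)*(9+b))*((x+z)*(1*2)))) -> ((((b*y)*45)+9)+(((b*8)*(9+b))*((x+z)*2)))
Fixed point: ((((b*y)*45)+9)+(((b*8)*(9+b))*((x+z)*2)))

Answer: ((((b*y)*45)+9)+(((b*8)*(9+b))*((x+z)*2)))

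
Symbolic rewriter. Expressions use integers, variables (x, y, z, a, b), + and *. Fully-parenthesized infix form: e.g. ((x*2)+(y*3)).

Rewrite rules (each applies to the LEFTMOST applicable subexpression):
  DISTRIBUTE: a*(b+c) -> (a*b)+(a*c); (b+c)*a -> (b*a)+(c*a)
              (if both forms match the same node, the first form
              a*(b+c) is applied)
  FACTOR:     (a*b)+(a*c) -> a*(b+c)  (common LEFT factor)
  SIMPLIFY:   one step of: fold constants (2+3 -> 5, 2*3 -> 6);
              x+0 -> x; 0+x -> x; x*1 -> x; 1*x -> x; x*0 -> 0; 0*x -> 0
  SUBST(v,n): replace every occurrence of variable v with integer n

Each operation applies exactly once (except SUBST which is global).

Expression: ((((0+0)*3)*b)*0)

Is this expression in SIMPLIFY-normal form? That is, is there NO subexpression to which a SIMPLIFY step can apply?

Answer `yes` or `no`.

Expression: ((((0+0)*3)*b)*0)
Scanning for simplifiable subexpressions (pre-order)...
  at root: ((((0+0)*3)*b)*0) (SIMPLIFIABLE)
  at L: (((0+0)*3)*b) (not simplifiable)
  at LL: ((0+0)*3) (not simplifiable)
  at LLL: (0+0) (SIMPLIFIABLE)
Found simplifiable subexpr at path root: ((((0+0)*3)*b)*0)
One SIMPLIFY step would give: 0
-> NOT in normal form.

Answer: no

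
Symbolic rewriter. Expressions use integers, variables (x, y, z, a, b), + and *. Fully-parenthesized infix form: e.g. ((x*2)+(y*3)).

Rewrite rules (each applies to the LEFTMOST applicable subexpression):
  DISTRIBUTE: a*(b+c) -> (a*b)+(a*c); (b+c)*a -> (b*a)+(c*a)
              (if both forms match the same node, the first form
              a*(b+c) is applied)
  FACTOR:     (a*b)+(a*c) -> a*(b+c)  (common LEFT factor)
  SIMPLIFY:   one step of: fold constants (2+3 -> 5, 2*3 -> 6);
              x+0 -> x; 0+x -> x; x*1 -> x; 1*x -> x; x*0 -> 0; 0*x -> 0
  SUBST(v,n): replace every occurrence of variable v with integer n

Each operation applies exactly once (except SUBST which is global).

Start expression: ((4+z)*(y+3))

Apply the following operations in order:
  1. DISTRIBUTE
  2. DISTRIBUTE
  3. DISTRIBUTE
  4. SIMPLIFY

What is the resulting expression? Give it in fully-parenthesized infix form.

Answer: (((4*y)+(z*y))+(12+(z*3)))

Derivation:
Start: ((4+z)*(y+3))
Apply DISTRIBUTE at root (target: ((4+z)*(y+3))): ((4+z)*(y+3)) -> (((4+z)*y)+((4+z)*3))
Apply DISTRIBUTE at L (target: ((4+z)*y)): (((4+z)*y)+((4+z)*3)) -> (((4*y)+(z*y))+((4+z)*3))
Apply DISTRIBUTE at R (target: ((4+z)*3)): (((4*y)+(z*y))+((4+z)*3)) -> (((4*y)+(z*y))+((4*3)+(z*3)))
Apply SIMPLIFY at RL (target: (4*3)): (((4*y)+(z*y))+((4*3)+(z*3))) -> (((4*y)+(z*y))+(12+(z*3)))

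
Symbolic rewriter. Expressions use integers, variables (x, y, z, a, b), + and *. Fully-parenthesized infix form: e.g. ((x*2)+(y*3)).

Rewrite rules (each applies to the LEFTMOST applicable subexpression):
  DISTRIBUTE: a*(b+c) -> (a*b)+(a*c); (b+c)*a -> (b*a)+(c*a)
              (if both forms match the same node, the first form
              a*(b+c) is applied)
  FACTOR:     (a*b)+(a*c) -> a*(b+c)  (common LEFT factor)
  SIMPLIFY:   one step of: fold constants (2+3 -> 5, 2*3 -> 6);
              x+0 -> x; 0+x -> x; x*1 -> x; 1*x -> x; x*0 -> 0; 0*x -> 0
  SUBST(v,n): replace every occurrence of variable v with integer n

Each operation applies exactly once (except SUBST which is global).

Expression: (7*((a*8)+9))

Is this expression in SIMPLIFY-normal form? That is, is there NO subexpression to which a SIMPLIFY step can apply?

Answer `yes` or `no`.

Answer: yes

Derivation:
Expression: (7*((a*8)+9))
Scanning for simplifiable subexpressions (pre-order)...
  at root: (7*((a*8)+9)) (not simplifiable)
  at R: ((a*8)+9) (not simplifiable)
  at RL: (a*8) (not simplifiable)
Result: no simplifiable subexpression found -> normal form.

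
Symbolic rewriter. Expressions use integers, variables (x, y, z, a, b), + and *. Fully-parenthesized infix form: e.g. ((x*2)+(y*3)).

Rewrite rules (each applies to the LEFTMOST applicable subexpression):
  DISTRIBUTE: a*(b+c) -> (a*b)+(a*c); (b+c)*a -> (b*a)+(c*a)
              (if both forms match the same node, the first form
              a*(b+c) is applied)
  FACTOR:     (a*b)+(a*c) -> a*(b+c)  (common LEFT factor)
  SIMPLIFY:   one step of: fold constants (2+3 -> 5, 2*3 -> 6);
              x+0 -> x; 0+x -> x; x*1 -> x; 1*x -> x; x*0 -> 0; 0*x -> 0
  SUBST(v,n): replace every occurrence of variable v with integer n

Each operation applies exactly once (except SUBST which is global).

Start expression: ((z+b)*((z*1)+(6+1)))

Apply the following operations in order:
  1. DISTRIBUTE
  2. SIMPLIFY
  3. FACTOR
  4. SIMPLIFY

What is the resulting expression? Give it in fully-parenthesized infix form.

Answer: ((z+b)*(z+7))

Derivation:
Start: ((z+b)*((z*1)+(6+1)))
Apply DISTRIBUTE at root (target: ((z+b)*((z*1)+(6+1)))): ((z+b)*((z*1)+(6+1))) -> (((z+b)*(z*1))+((z+b)*(6+1)))
Apply SIMPLIFY at LR (target: (z*1)): (((z+b)*(z*1))+((z+b)*(6+1))) -> (((z+b)*z)+((z+b)*(6+1)))
Apply FACTOR at root (target: (((z+b)*z)+((z+b)*(6+1)))): (((z+b)*z)+((z+b)*(6+1))) -> ((z+b)*(z+(6+1)))
Apply SIMPLIFY at RR (target: (6+1)): ((z+b)*(z+(6+1))) -> ((z+b)*(z+7))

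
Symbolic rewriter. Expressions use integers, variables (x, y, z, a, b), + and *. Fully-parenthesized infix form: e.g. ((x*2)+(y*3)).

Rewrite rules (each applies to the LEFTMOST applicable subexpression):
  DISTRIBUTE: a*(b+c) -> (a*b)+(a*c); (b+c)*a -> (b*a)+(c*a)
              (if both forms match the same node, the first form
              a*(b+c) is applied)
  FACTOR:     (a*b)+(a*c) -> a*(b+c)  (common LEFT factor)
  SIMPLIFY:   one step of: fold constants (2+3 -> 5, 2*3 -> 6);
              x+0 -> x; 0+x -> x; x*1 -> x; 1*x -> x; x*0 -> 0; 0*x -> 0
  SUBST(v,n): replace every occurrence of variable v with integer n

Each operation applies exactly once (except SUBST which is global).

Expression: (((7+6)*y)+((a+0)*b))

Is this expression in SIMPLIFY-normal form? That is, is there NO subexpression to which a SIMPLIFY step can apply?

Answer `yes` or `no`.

Expression: (((7+6)*y)+((a+0)*b))
Scanning for simplifiable subexpressions (pre-order)...
  at root: (((7+6)*y)+((a+0)*b)) (not simplifiable)
  at L: ((7+6)*y) (not simplifiable)
  at LL: (7+6) (SIMPLIFIABLE)
  at R: ((a+0)*b) (not simplifiable)
  at RL: (a+0) (SIMPLIFIABLE)
Found simplifiable subexpr at path LL: (7+6)
One SIMPLIFY step would give: ((13*y)+((a+0)*b))
-> NOT in normal form.

Answer: no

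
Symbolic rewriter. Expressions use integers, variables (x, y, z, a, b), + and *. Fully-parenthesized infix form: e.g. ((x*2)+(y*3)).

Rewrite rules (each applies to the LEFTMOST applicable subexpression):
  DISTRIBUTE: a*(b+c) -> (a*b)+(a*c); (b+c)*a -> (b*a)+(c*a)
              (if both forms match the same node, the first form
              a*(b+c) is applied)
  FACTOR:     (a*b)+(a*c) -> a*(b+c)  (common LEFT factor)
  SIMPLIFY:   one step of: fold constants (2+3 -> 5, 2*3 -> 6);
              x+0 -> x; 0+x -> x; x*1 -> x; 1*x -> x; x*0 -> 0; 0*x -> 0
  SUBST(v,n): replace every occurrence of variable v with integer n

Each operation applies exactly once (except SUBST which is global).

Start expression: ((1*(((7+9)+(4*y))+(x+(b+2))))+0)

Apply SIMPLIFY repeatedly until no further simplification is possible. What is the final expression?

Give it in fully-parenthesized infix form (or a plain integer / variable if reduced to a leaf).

Answer: ((16+(4*y))+(x+(b+2)))

Derivation:
Start: ((1*(((7+9)+(4*y))+(x+(b+2))))+0)
Step 1: at root: ((1*(((7+9)+(4*y))+(x+(b+2))))+0) -> (1*(((7+9)+(4*y))+(x+(b+2)))); overall: ((1*(((7+9)+(4*y))+(x+(b+2))))+0) -> (1*(((7+9)+(4*y))+(x+(b+2))))
Step 2: at root: (1*(((7+9)+(4*y))+(x+(b+2)))) -> (((7+9)+(4*y))+(x+(b+2))); overall: (1*(((7+9)+(4*y))+(x+(b+2)))) -> (((7+9)+(4*y))+(x+(b+2)))
Step 3: at LL: (7+9) -> 16; overall: (((7+9)+(4*y))+(x+(b+2))) -> ((16+(4*y))+(x+(b+2)))
Fixed point: ((16+(4*y))+(x+(b+2)))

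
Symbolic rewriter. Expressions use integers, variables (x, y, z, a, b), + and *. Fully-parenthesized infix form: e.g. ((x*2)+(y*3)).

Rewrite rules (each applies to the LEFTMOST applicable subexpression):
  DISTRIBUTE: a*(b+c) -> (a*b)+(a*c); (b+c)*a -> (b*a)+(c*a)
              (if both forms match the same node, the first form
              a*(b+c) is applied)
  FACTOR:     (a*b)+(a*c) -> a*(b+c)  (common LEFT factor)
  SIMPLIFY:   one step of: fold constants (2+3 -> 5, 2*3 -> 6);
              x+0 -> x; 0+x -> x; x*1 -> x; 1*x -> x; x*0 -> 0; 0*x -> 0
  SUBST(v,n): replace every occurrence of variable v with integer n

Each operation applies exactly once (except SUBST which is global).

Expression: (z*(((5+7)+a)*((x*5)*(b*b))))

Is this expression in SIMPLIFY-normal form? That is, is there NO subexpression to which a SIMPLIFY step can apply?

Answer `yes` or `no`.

Answer: no

Derivation:
Expression: (z*(((5+7)+a)*((x*5)*(b*b))))
Scanning for simplifiable subexpressions (pre-order)...
  at root: (z*(((5+7)+a)*((x*5)*(b*b)))) (not simplifiable)
  at R: (((5+7)+a)*((x*5)*(b*b))) (not simplifiable)
  at RL: ((5+7)+a) (not simplifiable)
  at RLL: (5+7) (SIMPLIFIABLE)
  at RR: ((x*5)*(b*b)) (not simplifiable)
  at RRL: (x*5) (not simplifiable)
  at RRR: (b*b) (not simplifiable)
Found simplifiable subexpr at path RLL: (5+7)
One SIMPLIFY step would give: (z*((12+a)*((x*5)*(b*b))))
-> NOT in normal form.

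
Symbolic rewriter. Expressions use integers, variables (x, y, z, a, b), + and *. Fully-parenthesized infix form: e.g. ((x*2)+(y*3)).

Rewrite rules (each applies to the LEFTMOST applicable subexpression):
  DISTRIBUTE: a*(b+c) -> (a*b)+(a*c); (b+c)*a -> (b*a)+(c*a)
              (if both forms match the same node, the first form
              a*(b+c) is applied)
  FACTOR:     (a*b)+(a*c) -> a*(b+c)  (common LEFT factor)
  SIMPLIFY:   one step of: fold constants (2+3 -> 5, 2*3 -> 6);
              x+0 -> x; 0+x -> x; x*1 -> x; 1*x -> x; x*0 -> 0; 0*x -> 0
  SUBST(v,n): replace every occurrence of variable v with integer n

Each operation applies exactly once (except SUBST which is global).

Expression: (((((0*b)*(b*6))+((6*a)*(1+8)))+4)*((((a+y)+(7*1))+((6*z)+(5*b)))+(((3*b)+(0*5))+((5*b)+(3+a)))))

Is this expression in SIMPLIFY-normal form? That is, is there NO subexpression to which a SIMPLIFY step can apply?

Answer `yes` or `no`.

Answer: no

Derivation:
Expression: (((((0*b)*(b*6))+((6*a)*(1+8)))+4)*((((a+y)+(7*1))+((6*z)+(5*b)))+(((3*b)+(0*5))+((5*b)+(3+a)))))
Scanning for simplifiable subexpressions (pre-order)...
  at root: (((((0*b)*(b*6))+((6*a)*(1+8)))+4)*((((a+y)+(7*1))+((6*z)+(5*b)))+(((3*b)+(0*5))+((5*b)+(3+a))))) (not simplifiable)
  at L: ((((0*b)*(b*6))+((6*a)*(1+8)))+4) (not simplifiable)
  at LL: (((0*b)*(b*6))+((6*a)*(1+8))) (not simplifiable)
  at LLL: ((0*b)*(b*6)) (not simplifiable)
  at LLLL: (0*b) (SIMPLIFIABLE)
  at LLLR: (b*6) (not simplifiable)
  at LLR: ((6*a)*(1+8)) (not simplifiable)
  at LLRL: (6*a) (not simplifiable)
  at LLRR: (1+8) (SIMPLIFIABLE)
  at R: ((((a+y)+(7*1))+((6*z)+(5*b)))+(((3*b)+(0*5))+((5*b)+(3+a)))) (not simplifiable)
  at RL: (((a+y)+(7*1))+((6*z)+(5*b))) (not simplifiable)
  at RLL: ((a+y)+(7*1)) (not simplifiable)
  at RLLL: (a+y) (not simplifiable)
  at RLLR: (7*1) (SIMPLIFIABLE)
  at RLR: ((6*z)+(5*b)) (not simplifiable)
  at RLRL: (6*z) (not simplifiable)
  at RLRR: (5*b) (not simplifiable)
  at RR: (((3*b)+(0*5))+((5*b)+(3+a))) (not simplifiable)
  at RRL: ((3*b)+(0*5)) (not simplifiable)
  at RRLL: (3*b) (not simplifiable)
  at RRLR: (0*5) (SIMPLIFIABLE)
  at RRR: ((5*b)+(3+a)) (not simplifiable)
  at RRRL: (5*b) (not simplifiable)
  at RRRR: (3+a) (not simplifiable)
Found simplifiable subexpr at path LLLL: (0*b)
One SIMPLIFY step would give: ((((0*(b*6))+((6*a)*(1+8)))+4)*((((a+y)+(7*1))+((6*z)+(5*b)))+(((3*b)+(0*5))+((5*b)+(3+a)))))
-> NOT in normal form.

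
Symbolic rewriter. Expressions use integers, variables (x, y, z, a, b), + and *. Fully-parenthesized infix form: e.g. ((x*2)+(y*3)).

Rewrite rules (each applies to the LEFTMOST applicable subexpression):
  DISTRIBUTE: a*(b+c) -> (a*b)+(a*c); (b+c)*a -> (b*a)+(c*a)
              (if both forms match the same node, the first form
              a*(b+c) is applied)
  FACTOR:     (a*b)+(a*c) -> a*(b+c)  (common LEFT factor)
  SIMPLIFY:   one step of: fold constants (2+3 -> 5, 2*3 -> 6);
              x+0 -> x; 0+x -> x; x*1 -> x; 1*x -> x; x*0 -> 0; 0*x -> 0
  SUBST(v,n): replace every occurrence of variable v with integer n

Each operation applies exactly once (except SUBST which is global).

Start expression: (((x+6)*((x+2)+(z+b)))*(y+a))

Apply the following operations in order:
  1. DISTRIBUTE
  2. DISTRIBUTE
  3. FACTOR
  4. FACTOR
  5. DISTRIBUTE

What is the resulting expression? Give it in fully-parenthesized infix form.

Answer: ((((x+6)*((x+2)+(z+b)))*y)+(((x+6)*((x+2)+(z+b)))*a))

Derivation:
Start: (((x+6)*((x+2)+(z+b)))*(y+a))
Apply DISTRIBUTE at root (target: (((x+6)*((x+2)+(z+b)))*(y+a))): (((x+6)*((x+2)+(z+b)))*(y+a)) -> ((((x+6)*((x+2)+(z+b)))*y)+(((x+6)*((x+2)+(z+b)))*a))
Apply DISTRIBUTE at LL (target: ((x+6)*((x+2)+(z+b)))): ((((x+6)*((x+2)+(z+b)))*y)+(((x+6)*((x+2)+(z+b)))*a)) -> (((((x+6)*(x+2))+((x+6)*(z+b)))*y)+(((x+6)*((x+2)+(z+b)))*a))
Apply FACTOR at LL (target: (((x+6)*(x+2))+((x+6)*(z+b)))): (((((x+6)*(x+2))+((x+6)*(z+b)))*y)+(((x+6)*((x+2)+(z+b)))*a)) -> ((((x+6)*((x+2)+(z+b)))*y)+(((x+6)*((x+2)+(z+b)))*a))
Apply FACTOR at root (target: ((((x+6)*((x+2)+(z+b)))*y)+(((x+6)*((x+2)+(z+b)))*a))): ((((x+6)*((x+2)+(z+b)))*y)+(((x+6)*((x+2)+(z+b)))*a)) -> (((x+6)*((x+2)+(z+b)))*(y+a))
Apply DISTRIBUTE at root (target: (((x+6)*((x+2)+(z+b)))*(y+a))): (((x+6)*((x+2)+(z+b)))*(y+a)) -> ((((x+6)*((x+2)+(z+b)))*y)+(((x+6)*((x+2)+(z+b)))*a))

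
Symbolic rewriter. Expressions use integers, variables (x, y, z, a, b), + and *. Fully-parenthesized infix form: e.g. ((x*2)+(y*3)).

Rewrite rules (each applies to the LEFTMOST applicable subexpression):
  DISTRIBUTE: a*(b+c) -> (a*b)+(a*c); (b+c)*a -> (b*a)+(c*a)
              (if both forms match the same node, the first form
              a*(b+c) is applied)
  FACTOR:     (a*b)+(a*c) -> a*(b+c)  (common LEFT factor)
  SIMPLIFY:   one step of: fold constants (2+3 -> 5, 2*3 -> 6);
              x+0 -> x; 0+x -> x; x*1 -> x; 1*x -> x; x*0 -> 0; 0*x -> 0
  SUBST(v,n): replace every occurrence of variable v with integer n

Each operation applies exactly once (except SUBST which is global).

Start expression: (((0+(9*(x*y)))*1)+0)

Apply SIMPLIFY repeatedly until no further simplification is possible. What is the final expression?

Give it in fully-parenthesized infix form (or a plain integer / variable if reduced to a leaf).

Start: (((0+(9*(x*y)))*1)+0)
Step 1: at root: (((0+(9*(x*y)))*1)+0) -> ((0+(9*(x*y)))*1); overall: (((0+(9*(x*y)))*1)+0) -> ((0+(9*(x*y)))*1)
Step 2: at root: ((0+(9*(x*y)))*1) -> (0+(9*(x*y))); overall: ((0+(9*(x*y)))*1) -> (0+(9*(x*y)))
Step 3: at root: (0+(9*(x*y))) -> (9*(x*y)); overall: (0+(9*(x*y))) -> (9*(x*y))
Fixed point: (9*(x*y))

Answer: (9*(x*y))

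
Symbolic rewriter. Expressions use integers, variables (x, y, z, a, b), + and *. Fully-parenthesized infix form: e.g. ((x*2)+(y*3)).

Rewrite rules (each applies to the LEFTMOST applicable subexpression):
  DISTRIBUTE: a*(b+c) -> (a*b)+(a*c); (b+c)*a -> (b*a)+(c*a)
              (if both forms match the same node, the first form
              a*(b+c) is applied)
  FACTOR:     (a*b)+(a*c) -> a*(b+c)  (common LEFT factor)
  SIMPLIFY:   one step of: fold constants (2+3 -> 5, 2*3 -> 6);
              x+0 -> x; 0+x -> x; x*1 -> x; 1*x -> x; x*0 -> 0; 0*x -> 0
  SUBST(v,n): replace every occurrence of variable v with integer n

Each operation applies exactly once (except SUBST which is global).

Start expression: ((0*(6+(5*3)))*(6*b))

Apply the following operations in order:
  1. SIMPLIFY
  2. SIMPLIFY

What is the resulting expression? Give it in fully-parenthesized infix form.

Answer: 0

Derivation:
Start: ((0*(6+(5*3)))*(6*b))
Apply SIMPLIFY at L (target: (0*(6+(5*3)))): ((0*(6+(5*3)))*(6*b)) -> (0*(6*b))
Apply SIMPLIFY at root (target: (0*(6*b))): (0*(6*b)) -> 0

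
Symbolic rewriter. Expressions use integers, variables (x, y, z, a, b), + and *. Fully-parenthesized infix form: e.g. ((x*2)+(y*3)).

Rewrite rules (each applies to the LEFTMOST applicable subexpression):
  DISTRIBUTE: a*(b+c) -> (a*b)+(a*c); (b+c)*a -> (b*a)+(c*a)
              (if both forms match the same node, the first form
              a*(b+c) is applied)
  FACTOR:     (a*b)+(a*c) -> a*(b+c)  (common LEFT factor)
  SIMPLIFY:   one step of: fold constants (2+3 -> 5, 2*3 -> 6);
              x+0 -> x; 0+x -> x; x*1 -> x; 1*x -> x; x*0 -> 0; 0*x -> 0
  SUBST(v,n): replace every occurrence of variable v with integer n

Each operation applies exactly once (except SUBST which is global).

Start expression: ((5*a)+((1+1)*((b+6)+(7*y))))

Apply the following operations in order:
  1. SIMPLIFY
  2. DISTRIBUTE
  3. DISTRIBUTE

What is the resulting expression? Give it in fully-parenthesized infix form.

Start: ((5*a)+((1+1)*((b+6)+(7*y))))
Apply SIMPLIFY at RL (target: (1+1)): ((5*a)+((1+1)*((b+6)+(7*y)))) -> ((5*a)+(2*((b+6)+(7*y))))
Apply DISTRIBUTE at R (target: (2*((b+6)+(7*y)))): ((5*a)+(2*((b+6)+(7*y)))) -> ((5*a)+((2*(b+6))+(2*(7*y))))
Apply DISTRIBUTE at RL (target: (2*(b+6))): ((5*a)+((2*(b+6))+(2*(7*y)))) -> ((5*a)+(((2*b)+(2*6))+(2*(7*y))))

Answer: ((5*a)+(((2*b)+(2*6))+(2*(7*y))))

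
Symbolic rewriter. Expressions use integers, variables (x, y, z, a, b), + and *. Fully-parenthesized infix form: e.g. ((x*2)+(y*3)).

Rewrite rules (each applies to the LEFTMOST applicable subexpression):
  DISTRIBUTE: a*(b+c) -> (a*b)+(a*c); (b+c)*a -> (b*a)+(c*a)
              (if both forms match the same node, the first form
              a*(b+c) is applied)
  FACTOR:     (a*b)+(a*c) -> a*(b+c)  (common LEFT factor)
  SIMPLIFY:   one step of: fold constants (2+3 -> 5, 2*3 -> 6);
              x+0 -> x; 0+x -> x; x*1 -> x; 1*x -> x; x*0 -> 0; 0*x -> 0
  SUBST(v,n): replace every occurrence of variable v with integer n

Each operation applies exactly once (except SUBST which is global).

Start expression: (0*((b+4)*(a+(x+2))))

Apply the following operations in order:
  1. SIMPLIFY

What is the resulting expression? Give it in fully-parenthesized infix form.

Start: (0*((b+4)*(a+(x+2))))
Apply SIMPLIFY at root (target: (0*((b+4)*(a+(x+2))))): (0*((b+4)*(a+(x+2)))) -> 0

Answer: 0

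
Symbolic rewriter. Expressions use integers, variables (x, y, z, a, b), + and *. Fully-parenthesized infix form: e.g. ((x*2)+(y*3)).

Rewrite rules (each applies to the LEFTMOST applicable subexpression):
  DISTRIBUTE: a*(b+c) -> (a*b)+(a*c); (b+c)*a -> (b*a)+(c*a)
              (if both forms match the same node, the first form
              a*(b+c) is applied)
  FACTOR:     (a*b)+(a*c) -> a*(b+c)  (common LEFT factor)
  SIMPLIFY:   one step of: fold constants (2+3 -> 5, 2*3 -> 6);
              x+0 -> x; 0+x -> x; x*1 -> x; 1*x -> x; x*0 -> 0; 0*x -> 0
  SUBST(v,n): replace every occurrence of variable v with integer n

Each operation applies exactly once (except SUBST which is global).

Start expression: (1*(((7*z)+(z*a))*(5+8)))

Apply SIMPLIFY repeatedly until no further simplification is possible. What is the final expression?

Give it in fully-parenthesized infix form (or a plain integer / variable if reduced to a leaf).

Start: (1*(((7*z)+(z*a))*(5+8)))
Step 1: at root: (1*(((7*z)+(z*a))*(5+8))) -> (((7*z)+(z*a))*(5+8)); overall: (1*(((7*z)+(z*a))*(5+8))) -> (((7*z)+(z*a))*(5+8))
Step 2: at R: (5+8) -> 13; overall: (((7*z)+(z*a))*(5+8)) -> (((7*z)+(z*a))*13)
Fixed point: (((7*z)+(z*a))*13)

Answer: (((7*z)+(z*a))*13)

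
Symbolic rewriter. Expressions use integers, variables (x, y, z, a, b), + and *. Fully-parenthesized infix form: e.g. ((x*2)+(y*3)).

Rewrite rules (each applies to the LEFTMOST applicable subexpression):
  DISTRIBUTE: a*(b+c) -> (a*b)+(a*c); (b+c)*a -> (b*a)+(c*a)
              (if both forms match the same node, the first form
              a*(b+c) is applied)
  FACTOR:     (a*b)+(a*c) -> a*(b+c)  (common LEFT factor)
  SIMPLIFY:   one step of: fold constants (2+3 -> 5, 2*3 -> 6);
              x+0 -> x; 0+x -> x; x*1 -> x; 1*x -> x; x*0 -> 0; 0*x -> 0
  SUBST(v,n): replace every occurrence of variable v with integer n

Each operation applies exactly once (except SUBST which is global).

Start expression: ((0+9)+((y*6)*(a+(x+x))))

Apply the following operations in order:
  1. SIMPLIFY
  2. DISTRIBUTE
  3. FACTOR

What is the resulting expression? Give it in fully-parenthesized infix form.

Answer: (9+((y*6)*(a+(x+x))))

Derivation:
Start: ((0+9)+((y*6)*(a+(x+x))))
Apply SIMPLIFY at L (target: (0+9)): ((0+9)+((y*6)*(a+(x+x)))) -> (9+((y*6)*(a+(x+x))))
Apply DISTRIBUTE at R (target: ((y*6)*(a+(x+x)))): (9+((y*6)*(a+(x+x)))) -> (9+(((y*6)*a)+((y*6)*(x+x))))
Apply FACTOR at R (target: (((y*6)*a)+((y*6)*(x+x)))): (9+(((y*6)*a)+((y*6)*(x+x)))) -> (9+((y*6)*(a+(x+x))))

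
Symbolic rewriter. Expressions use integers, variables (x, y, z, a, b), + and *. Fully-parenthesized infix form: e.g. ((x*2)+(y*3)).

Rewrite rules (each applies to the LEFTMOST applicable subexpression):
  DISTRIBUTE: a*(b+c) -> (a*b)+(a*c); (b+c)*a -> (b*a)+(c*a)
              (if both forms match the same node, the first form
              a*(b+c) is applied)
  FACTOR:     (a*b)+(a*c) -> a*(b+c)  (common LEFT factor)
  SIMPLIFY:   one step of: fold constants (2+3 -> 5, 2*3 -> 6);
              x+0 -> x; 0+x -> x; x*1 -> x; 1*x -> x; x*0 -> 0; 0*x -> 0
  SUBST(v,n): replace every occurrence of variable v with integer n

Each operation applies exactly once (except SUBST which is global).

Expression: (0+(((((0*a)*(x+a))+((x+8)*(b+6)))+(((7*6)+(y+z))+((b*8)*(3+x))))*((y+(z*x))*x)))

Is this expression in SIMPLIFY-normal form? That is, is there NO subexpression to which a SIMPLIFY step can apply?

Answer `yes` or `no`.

Answer: no

Derivation:
Expression: (0+(((((0*a)*(x+a))+((x+8)*(b+6)))+(((7*6)+(y+z))+((b*8)*(3+x))))*((y+(z*x))*x)))
Scanning for simplifiable subexpressions (pre-order)...
  at root: (0+(((((0*a)*(x+a))+((x+8)*(b+6)))+(((7*6)+(y+z))+((b*8)*(3+x))))*((y+(z*x))*x))) (SIMPLIFIABLE)
  at R: (((((0*a)*(x+a))+((x+8)*(b+6)))+(((7*6)+(y+z))+((b*8)*(3+x))))*((y+(z*x))*x)) (not simplifiable)
  at RL: ((((0*a)*(x+a))+((x+8)*(b+6)))+(((7*6)+(y+z))+((b*8)*(3+x)))) (not simplifiable)
  at RLL: (((0*a)*(x+a))+((x+8)*(b+6))) (not simplifiable)
  at RLLL: ((0*a)*(x+a)) (not simplifiable)
  at RLLLL: (0*a) (SIMPLIFIABLE)
  at RLLLR: (x+a) (not simplifiable)
  at RLLR: ((x+8)*(b+6)) (not simplifiable)
  at RLLRL: (x+8) (not simplifiable)
  at RLLRR: (b+6) (not simplifiable)
  at RLR: (((7*6)+(y+z))+((b*8)*(3+x))) (not simplifiable)
  at RLRL: ((7*6)+(y+z)) (not simplifiable)
  at RLRLL: (7*6) (SIMPLIFIABLE)
  at RLRLR: (y+z) (not simplifiable)
  at RLRR: ((b*8)*(3+x)) (not simplifiable)
  at RLRRL: (b*8) (not simplifiable)
  at RLRRR: (3+x) (not simplifiable)
  at RR: ((y+(z*x))*x) (not simplifiable)
  at RRL: (y+(z*x)) (not simplifiable)
  at RRLR: (z*x) (not simplifiable)
Found simplifiable subexpr at path root: (0+(((((0*a)*(x+a))+((x+8)*(b+6)))+(((7*6)+(y+z))+((b*8)*(3+x))))*((y+(z*x))*x)))
One SIMPLIFY step would give: (((((0*a)*(x+a))+((x+8)*(b+6)))+(((7*6)+(y+z))+((b*8)*(3+x))))*((y+(z*x))*x))
-> NOT in normal form.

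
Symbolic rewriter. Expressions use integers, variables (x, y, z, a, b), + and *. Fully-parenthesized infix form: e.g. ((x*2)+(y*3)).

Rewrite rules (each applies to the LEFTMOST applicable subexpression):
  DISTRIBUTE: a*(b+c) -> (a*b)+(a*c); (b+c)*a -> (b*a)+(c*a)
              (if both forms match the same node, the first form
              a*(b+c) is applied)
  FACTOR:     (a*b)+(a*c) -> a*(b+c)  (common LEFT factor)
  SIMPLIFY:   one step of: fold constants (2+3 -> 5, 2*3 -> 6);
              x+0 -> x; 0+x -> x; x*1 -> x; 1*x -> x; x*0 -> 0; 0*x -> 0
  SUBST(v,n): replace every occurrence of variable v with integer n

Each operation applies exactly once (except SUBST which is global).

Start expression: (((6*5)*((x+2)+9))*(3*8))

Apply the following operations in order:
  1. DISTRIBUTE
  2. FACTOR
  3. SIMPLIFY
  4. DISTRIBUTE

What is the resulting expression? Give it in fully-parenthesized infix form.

Answer: (((30*(x+2))+(30*9))*(3*8))

Derivation:
Start: (((6*5)*((x+2)+9))*(3*8))
Apply DISTRIBUTE at L (target: ((6*5)*((x+2)+9))): (((6*5)*((x+2)+9))*(3*8)) -> ((((6*5)*(x+2))+((6*5)*9))*(3*8))
Apply FACTOR at L (target: (((6*5)*(x+2))+((6*5)*9))): ((((6*5)*(x+2))+((6*5)*9))*(3*8)) -> (((6*5)*((x+2)+9))*(3*8))
Apply SIMPLIFY at LL (target: (6*5)): (((6*5)*((x+2)+9))*(3*8)) -> ((30*((x+2)+9))*(3*8))
Apply DISTRIBUTE at L (target: (30*((x+2)+9))): ((30*((x+2)+9))*(3*8)) -> (((30*(x+2))+(30*9))*(3*8))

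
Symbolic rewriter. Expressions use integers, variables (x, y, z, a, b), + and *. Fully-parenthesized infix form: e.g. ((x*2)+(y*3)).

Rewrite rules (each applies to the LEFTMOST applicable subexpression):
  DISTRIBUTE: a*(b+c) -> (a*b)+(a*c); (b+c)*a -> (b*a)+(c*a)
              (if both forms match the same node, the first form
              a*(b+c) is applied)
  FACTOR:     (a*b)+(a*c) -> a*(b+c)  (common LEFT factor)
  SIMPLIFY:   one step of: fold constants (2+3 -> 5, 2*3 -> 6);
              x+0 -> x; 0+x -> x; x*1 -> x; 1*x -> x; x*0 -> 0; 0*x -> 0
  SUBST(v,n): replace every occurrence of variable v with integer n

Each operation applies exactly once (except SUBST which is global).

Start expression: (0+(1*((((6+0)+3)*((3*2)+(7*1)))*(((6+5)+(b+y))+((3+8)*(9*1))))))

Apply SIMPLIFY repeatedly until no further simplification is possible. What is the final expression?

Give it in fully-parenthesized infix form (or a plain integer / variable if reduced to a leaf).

Start: (0+(1*((((6+0)+3)*((3*2)+(7*1)))*(((6+5)+(b+y))+((3+8)*(9*1))))))
Step 1: at root: (0+(1*((((6+0)+3)*((3*2)+(7*1)))*(((6+5)+(b+y))+((3+8)*(9*1)))))) -> (1*((((6+0)+3)*((3*2)+(7*1)))*(((6+5)+(b+y))+((3+8)*(9*1))))); overall: (0+(1*((((6+0)+3)*((3*2)+(7*1)))*(((6+5)+(b+y))+((3+8)*(9*1)))))) -> (1*((((6+0)+3)*((3*2)+(7*1)))*(((6+5)+(b+y))+((3+8)*(9*1)))))
Step 2: at root: (1*((((6+0)+3)*((3*2)+(7*1)))*(((6+5)+(b+y))+((3+8)*(9*1))))) -> ((((6+0)+3)*((3*2)+(7*1)))*(((6+5)+(b+y))+((3+8)*(9*1)))); overall: (1*((((6+0)+3)*((3*2)+(7*1)))*(((6+5)+(b+y))+((3+8)*(9*1))))) -> ((((6+0)+3)*((3*2)+(7*1)))*(((6+5)+(b+y))+((3+8)*(9*1))))
Step 3: at LLL: (6+0) -> 6; overall: ((((6+0)+3)*((3*2)+(7*1)))*(((6+5)+(b+y))+((3+8)*(9*1)))) -> (((6+3)*((3*2)+(7*1)))*(((6+5)+(b+y))+((3+8)*(9*1))))
Step 4: at LL: (6+3) -> 9; overall: (((6+3)*((3*2)+(7*1)))*(((6+5)+(b+y))+((3+8)*(9*1)))) -> ((9*((3*2)+(7*1)))*(((6+5)+(b+y))+((3+8)*(9*1))))
Step 5: at LRL: (3*2) -> 6; overall: ((9*((3*2)+(7*1)))*(((6+5)+(b+y))+((3+8)*(9*1)))) -> ((9*(6+(7*1)))*(((6+5)+(b+y))+((3+8)*(9*1))))
Step 6: at LRR: (7*1) -> 7; overall: ((9*(6+(7*1)))*(((6+5)+(b+y))+((3+8)*(9*1)))) -> ((9*(6+7))*(((6+5)+(b+y))+((3+8)*(9*1))))
Step 7: at LR: (6+7) -> 13; overall: ((9*(6+7))*(((6+5)+(b+y))+((3+8)*(9*1)))) -> ((9*13)*(((6+5)+(b+y))+((3+8)*(9*1))))
Step 8: at L: (9*13) -> 117; overall: ((9*13)*(((6+5)+(b+y))+((3+8)*(9*1)))) -> (117*(((6+5)+(b+y))+((3+8)*(9*1))))
Step 9: at RLL: (6+5) -> 11; overall: (117*(((6+5)+(b+y))+((3+8)*(9*1)))) -> (117*((11+(b+y))+((3+8)*(9*1))))
Step 10: at RRL: (3+8) -> 11; overall: (117*((11+(b+y))+((3+8)*(9*1)))) -> (117*((11+(b+y))+(11*(9*1))))
Step 11: at RRR: (9*1) -> 9; overall: (117*((11+(b+y))+(11*(9*1)))) -> (117*((11+(b+y))+(11*9)))
Step 12: at RR: (11*9) -> 99; overall: (117*((11+(b+y))+(11*9))) -> (117*((11+(b+y))+99))
Fixed point: (117*((11+(b+y))+99))

Answer: (117*((11+(b+y))+99))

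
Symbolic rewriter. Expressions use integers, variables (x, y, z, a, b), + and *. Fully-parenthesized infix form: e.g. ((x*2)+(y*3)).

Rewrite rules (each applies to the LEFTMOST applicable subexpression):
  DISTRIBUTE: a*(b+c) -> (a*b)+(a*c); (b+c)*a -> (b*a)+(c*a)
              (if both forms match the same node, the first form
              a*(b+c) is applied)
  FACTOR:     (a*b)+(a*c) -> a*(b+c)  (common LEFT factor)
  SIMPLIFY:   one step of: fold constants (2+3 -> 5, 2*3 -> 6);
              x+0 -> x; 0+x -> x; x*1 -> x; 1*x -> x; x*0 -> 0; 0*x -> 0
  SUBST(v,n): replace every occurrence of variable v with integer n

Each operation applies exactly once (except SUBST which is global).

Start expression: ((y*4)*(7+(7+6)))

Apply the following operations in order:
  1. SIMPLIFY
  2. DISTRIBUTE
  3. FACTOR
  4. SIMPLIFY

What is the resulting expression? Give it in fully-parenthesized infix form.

Answer: ((y*4)*20)

Derivation:
Start: ((y*4)*(7+(7+6)))
Apply SIMPLIFY at RR (target: (7+6)): ((y*4)*(7+(7+6))) -> ((y*4)*(7+13))
Apply DISTRIBUTE at root (target: ((y*4)*(7+13))): ((y*4)*(7+13)) -> (((y*4)*7)+((y*4)*13))
Apply FACTOR at root (target: (((y*4)*7)+((y*4)*13))): (((y*4)*7)+((y*4)*13)) -> ((y*4)*(7+13))
Apply SIMPLIFY at R (target: (7+13)): ((y*4)*(7+13)) -> ((y*4)*20)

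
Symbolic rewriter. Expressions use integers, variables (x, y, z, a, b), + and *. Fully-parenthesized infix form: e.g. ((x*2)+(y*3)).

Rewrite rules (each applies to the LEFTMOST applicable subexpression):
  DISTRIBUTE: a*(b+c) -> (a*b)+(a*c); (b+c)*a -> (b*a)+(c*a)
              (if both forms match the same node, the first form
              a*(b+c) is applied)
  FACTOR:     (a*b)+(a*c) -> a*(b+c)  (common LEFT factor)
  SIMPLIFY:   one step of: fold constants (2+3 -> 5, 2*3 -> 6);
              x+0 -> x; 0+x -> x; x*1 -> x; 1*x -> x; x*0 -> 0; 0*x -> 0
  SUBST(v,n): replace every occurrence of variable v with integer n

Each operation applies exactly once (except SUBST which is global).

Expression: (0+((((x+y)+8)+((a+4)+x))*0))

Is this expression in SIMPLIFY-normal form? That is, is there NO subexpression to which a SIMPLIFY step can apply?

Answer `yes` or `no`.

Answer: no

Derivation:
Expression: (0+((((x+y)+8)+((a+4)+x))*0))
Scanning for simplifiable subexpressions (pre-order)...
  at root: (0+((((x+y)+8)+((a+4)+x))*0)) (SIMPLIFIABLE)
  at R: ((((x+y)+8)+((a+4)+x))*0) (SIMPLIFIABLE)
  at RL: (((x+y)+8)+((a+4)+x)) (not simplifiable)
  at RLL: ((x+y)+8) (not simplifiable)
  at RLLL: (x+y) (not simplifiable)
  at RLR: ((a+4)+x) (not simplifiable)
  at RLRL: (a+4) (not simplifiable)
Found simplifiable subexpr at path root: (0+((((x+y)+8)+((a+4)+x))*0))
One SIMPLIFY step would give: ((((x+y)+8)+((a+4)+x))*0)
-> NOT in normal form.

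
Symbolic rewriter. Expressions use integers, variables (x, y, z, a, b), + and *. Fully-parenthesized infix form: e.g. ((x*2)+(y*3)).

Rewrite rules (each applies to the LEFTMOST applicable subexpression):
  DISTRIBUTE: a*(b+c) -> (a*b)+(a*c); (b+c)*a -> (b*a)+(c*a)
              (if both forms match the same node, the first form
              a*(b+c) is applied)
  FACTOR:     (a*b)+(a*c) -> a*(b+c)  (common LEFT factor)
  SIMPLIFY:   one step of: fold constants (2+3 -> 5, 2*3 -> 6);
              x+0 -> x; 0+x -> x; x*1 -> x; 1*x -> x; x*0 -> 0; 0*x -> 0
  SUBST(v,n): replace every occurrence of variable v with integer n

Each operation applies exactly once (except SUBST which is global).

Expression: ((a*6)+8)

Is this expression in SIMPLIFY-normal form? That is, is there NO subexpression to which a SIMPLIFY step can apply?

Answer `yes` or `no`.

Answer: yes

Derivation:
Expression: ((a*6)+8)
Scanning for simplifiable subexpressions (pre-order)...
  at root: ((a*6)+8) (not simplifiable)
  at L: (a*6) (not simplifiable)
Result: no simplifiable subexpression found -> normal form.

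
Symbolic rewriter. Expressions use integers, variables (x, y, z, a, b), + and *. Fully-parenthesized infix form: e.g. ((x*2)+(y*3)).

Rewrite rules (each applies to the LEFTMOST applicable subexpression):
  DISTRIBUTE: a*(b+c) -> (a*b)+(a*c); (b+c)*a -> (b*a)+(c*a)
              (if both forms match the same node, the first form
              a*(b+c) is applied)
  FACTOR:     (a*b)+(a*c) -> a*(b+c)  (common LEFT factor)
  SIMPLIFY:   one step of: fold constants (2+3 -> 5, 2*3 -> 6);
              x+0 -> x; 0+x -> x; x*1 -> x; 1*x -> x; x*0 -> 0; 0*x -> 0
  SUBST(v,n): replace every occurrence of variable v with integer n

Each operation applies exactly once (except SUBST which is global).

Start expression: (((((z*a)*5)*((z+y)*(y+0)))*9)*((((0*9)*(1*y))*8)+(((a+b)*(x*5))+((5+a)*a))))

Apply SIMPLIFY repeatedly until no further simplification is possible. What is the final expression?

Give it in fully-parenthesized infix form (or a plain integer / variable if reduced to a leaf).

Start: (((((z*a)*5)*((z+y)*(y+0)))*9)*((((0*9)*(1*y))*8)+(((a+b)*(x*5))+((5+a)*a))))
Step 1: at LLRR: (y+0) -> y; overall: (((((z*a)*5)*((z+y)*(y+0)))*9)*((((0*9)*(1*y))*8)+(((a+b)*(x*5))+((5+a)*a)))) -> (((((z*a)*5)*((z+y)*y))*9)*((((0*9)*(1*y))*8)+(((a+b)*(x*5))+((5+a)*a))))
Step 2: at RLLL: (0*9) -> 0; overall: (((((z*a)*5)*((z+y)*y))*9)*((((0*9)*(1*y))*8)+(((a+b)*(x*5))+((5+a)*a)))) -> (((((z*a)*5)*((z+y)*y))*9)*(((0*(1*y))*8)+(((a+b)*(x*5))+((5+a)*a))))
Step 3: at RLL: (0*(1*y)) -> 0; overall: (((((z*a)*5)*((z+y)*y))*9)*(((0*(1*y))*8)+(((a+b)*(x*5))+((5+a)*a)))) -> (((((z*a)*5)*((z+y)*y))*9)*((0*8)+(((a+b)*(x*5))+((5+a)*a))))
Step 4: at RL: (0*8) -> 0; overall: (((((z*a)*5)*((z+y)*y))*9)*((0*8)+(((a+b)*(x*5))+((5+a)*a)))) -> (((((z*a)*5)*((z+y)*y))*9)*(0+(((a+b)*(x*5))+((5+a)*a))))
Step 5: at R: (0+(((a+b)*(x*5))+((5+a)*a))) -> (((a+b)*(x*5))+((5+a)*a)); overall: (((((z*a)*5)*((z+y)*y))*9)*(0+(((a+b)*(x*5))+((5+a)*a)))) -> (((((z*a)*5)*((z+y)*y))*9)*(((a+b)*(x*5))+((5+a)*a)))
Fixed point: (((((z*a)*5)*((z+y)*y))*9)*(((a+b)*(x*5))+((5+a)*a)))

Answer: (((((z*a)*5)*((z+y)*y))*9)*(((a+b)*(x*5))+((5+a)*a)))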